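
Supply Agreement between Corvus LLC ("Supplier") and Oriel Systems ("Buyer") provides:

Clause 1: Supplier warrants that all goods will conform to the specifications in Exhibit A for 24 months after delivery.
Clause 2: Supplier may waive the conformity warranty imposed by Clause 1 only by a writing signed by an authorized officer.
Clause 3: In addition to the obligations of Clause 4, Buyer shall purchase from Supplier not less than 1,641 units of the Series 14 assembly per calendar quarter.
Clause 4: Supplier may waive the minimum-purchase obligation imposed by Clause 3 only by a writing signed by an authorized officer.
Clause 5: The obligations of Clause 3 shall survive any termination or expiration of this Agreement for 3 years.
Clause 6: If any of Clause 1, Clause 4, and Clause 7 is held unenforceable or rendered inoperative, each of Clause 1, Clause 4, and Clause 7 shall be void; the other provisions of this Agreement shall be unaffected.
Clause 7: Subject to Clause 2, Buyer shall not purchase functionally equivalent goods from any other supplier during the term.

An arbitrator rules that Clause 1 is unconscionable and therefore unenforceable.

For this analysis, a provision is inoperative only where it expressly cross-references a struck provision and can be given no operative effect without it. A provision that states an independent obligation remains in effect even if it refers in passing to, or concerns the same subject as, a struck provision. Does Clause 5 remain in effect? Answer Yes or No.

Clause 1 is struck. Clause 2 operates only by reference to Clause 1, so it falls with Clause 1. Although Clause 3 refers to Clause 4, its operative terms do not depend on Clause 4, so it remains in effect. Clause 6 declares Clause 1, Clause 4, and Clause 7 mutually dependent; since one of them has fallen, all of them are of no effect. That brings down Clause 4 and Clause 7 as well. The remainder continues in force under Clause 6. That leaves Clause 3, Clause 5, and Clause 6 in effect. Clause 5 is among the surviving provisions, so the answer is yes.

Yes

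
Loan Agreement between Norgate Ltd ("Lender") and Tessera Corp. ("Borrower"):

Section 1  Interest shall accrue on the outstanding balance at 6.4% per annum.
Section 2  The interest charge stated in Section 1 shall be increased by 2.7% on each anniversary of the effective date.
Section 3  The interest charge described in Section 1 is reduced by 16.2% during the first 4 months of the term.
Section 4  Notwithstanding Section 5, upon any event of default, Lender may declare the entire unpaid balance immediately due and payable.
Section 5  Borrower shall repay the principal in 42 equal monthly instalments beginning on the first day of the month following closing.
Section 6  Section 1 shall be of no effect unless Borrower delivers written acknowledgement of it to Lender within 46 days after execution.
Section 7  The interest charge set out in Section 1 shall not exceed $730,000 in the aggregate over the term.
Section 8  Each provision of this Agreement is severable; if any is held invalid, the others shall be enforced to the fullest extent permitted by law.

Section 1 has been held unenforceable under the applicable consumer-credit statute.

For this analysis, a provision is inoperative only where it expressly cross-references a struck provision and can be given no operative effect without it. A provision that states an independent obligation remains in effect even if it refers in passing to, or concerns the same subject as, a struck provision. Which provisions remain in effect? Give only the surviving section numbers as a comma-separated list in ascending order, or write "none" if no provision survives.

4, 5, 8

Section 1 is struck. Section 2 does nothing except set the escalation of the interest charge by reference to Section 1; with Section 1 gone it has no independent effect and is inoperative. Section 3 does nothing except set the introductory reduction to the interest charge by reference to Section 1; with Section 1 gone it has no independent effect and is inoperative. Section 6 operates only by reference to Section 1, so it falls with Section 1. Section 7 operates only by reference to Section 1, so it falls with Section 1. Under the severability clause in Section 8, the remaining provisions continue in force. Section 4, Section 5, and Section 8 remain in effect.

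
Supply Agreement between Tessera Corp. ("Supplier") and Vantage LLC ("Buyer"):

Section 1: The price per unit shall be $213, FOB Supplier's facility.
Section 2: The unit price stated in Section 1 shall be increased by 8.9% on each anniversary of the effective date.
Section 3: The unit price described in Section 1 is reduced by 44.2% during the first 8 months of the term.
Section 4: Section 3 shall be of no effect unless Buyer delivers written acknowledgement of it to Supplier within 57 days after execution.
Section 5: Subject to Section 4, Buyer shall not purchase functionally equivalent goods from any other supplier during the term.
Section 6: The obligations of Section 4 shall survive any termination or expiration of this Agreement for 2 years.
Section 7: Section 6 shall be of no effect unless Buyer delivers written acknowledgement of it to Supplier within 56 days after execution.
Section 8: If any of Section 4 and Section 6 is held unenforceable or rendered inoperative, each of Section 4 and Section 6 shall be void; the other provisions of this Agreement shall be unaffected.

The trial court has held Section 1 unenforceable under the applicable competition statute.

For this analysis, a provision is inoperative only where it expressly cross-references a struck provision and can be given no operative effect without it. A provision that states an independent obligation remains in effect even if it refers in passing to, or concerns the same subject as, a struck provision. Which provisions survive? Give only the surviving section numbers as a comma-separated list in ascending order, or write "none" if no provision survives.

Section 1 is struck. Section 2 has no operative effect of its own apart from Section 1 and is therefore inoperative. Section 3 does nothing except set the introductory reduction to the unit price by reference to Section 1; with Section 1 gone it has no independent effect and is inoperative. The only function of Section 4 is the acknowledgement condition for Section 3, so it cannot stand once Section 3 is removed. Section 6 has no operative effect of its own apart from Section 4 and is therefore inoperative. Section 7 merely fixes the acknowledgement condition for Section 6; with Section 6 gone it has nothing to operate on and falls away. Although Section 5 refers to Section 4, its operative terms do not depend on Section 4, so it remains in effect. Section 8 declares Section 4 and Section 6 mutually dependent; since one of them has fallen, all of them are of no effect. The remainder continues in force under Section 8. That leaves Section 5 and Section 8 in effect.

5, 8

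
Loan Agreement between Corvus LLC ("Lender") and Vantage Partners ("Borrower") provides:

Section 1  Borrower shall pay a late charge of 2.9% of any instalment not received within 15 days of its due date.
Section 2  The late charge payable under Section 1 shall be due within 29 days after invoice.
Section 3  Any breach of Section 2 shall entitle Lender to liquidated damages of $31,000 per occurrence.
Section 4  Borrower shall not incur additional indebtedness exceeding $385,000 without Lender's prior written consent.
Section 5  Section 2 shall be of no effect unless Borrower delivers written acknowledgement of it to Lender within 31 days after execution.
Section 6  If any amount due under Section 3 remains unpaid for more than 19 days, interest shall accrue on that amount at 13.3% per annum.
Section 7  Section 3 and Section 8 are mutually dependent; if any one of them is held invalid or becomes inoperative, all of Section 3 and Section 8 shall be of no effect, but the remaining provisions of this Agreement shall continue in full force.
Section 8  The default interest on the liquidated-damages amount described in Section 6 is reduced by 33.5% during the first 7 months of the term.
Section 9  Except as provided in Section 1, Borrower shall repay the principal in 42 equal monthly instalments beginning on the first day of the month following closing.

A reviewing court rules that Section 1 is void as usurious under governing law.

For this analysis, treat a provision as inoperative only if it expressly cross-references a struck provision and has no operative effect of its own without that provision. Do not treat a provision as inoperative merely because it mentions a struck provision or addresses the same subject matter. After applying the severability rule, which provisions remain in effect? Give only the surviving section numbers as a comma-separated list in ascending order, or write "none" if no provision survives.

4, 7, 9

Section 1 is struck. The whole of Section 2 is the payment deadline for the late charge, defined by reference to Section 1, so Section 2 cannot stand once Section 1 is removed. The whole of Section 3 is the liquidated-damages amount, defined by reference to Section 2, so Section 3 cannot stand once Section 2 is removed. The only function of Section 5 is the acknowledgement condition for Section 2, so it cannot stand once Section 2 is removed. Section 6 operates only by reference to Section 3, so it falls with Section 3. Section 8 operates only by reference to Section 6, so it falls with Section 6. Although Section 9 refers to Section 1, its operative terms do not depend on Section 1, so it remains in effect. Section 7 declares Section 3 and Section 8 mutually dependent; since one of them has fallen, all of them are of no effect. The remainder continues in force under Section 7. That leaves Section 4, Section 7, and Section 9 in effect.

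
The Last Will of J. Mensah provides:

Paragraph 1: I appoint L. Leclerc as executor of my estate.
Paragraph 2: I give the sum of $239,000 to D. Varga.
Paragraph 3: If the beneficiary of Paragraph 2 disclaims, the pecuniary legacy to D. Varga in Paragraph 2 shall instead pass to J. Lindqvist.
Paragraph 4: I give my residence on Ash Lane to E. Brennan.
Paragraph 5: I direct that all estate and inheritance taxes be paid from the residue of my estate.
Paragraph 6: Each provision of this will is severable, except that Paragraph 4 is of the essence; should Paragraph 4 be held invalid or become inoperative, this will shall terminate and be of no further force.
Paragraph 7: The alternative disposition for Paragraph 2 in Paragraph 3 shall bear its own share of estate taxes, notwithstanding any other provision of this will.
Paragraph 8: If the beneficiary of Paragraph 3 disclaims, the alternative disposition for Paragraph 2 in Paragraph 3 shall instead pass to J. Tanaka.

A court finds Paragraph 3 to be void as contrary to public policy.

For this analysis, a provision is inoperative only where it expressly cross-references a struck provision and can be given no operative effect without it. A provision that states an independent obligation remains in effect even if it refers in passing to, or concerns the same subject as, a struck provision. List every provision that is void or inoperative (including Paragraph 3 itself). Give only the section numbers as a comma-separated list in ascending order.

3, 7, 8

Paragraph 3 is struck. The only function of Paragraph 7 is the tax charge on Paragraph 3, so it cannot stand once Paragraph 3 is removed. Paragraph 8 operates only by reference to Paragraph 3, so it falls with Paragraph 3. Paragraph 6 makes Paragraph 4 an essential term, but Paragraph 4 is unaffected, so the severability proviso in Paragraph 6 preserves the remaining provisions. Paragraph 1, Paragraph 2, Paragraph 4, Paragraph 5, and Paragraph 6 remain in effect.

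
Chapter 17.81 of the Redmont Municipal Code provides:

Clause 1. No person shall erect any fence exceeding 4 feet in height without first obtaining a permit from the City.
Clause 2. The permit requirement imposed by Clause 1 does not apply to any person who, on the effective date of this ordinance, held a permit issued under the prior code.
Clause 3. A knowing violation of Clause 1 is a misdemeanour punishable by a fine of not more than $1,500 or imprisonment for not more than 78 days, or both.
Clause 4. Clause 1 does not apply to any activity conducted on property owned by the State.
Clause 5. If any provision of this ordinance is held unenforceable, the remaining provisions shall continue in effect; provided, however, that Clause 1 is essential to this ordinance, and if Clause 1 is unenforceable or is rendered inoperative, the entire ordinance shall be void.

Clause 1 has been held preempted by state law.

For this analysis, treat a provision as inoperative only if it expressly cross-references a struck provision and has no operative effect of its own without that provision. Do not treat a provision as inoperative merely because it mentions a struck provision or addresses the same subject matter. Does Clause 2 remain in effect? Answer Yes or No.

No

Clause 1 is struck. Clause 2 operates only by reference to Clause 1, so it falls with Clause 1. Clause 3 operates only by reference to Clause 1, so it falls with Clause 1. Clause 4 has no operative effect of its own apart from Clause 1 and is therefore inoperative. Clause 5 makes Clause 1 an essential term, and Clause 1 is the provision held invalid; under Clause 5, the entire ordinance is therefore void. No provision of the ordinance survives. Clause 2 is among the inoperative provisions, so the answer is no.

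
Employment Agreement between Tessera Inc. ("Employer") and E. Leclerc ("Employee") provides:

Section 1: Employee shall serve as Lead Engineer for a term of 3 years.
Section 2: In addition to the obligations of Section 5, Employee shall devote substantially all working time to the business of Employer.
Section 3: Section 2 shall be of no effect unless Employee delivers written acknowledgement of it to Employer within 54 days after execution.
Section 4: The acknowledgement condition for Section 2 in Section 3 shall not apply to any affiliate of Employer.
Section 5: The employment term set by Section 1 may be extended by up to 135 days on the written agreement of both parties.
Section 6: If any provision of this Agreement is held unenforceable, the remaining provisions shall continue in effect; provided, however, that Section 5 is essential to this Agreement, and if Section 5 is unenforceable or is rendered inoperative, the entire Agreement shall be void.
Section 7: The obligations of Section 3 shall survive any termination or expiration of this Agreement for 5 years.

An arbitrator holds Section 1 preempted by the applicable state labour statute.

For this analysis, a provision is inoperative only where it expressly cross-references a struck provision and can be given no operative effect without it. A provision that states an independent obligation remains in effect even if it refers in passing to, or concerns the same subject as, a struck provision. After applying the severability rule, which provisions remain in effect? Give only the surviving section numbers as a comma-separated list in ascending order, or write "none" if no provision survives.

Section 1 is struck. Section 5 operates only by reference to Section 1, so it falls with Section 1. Section 6 makes Section 5 an essential term, and Section 5 has been rendered inoperative by the cascade; under Section 6, the entire Agreement is therefore void. No provision of the Agreement survives.

none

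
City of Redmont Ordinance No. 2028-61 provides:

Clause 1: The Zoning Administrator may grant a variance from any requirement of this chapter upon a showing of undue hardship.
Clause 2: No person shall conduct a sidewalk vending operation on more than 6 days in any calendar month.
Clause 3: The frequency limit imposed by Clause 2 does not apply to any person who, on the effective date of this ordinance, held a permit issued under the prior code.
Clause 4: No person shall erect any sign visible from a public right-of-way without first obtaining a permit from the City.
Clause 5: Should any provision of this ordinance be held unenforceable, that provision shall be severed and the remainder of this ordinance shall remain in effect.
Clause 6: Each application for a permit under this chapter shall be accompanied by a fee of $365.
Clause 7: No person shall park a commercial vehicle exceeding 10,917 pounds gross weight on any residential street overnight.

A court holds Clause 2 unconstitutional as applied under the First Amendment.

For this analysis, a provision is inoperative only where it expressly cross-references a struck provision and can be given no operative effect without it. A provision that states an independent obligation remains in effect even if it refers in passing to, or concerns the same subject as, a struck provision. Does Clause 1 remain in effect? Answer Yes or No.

Clause 2 is struck. The only function of Clause 3 is the grandfather exemption from Clause 2, so it cannot stand once Clause 2 is removed. Under the severability clause in Clause 5, the remaining provisions continue in force. The provisions still in force are Clause 1, Clause 4, Clause 5, Clause 6, and Clause 7. Clause 1 is among the surviving provisions, so the answer is yes.

Yes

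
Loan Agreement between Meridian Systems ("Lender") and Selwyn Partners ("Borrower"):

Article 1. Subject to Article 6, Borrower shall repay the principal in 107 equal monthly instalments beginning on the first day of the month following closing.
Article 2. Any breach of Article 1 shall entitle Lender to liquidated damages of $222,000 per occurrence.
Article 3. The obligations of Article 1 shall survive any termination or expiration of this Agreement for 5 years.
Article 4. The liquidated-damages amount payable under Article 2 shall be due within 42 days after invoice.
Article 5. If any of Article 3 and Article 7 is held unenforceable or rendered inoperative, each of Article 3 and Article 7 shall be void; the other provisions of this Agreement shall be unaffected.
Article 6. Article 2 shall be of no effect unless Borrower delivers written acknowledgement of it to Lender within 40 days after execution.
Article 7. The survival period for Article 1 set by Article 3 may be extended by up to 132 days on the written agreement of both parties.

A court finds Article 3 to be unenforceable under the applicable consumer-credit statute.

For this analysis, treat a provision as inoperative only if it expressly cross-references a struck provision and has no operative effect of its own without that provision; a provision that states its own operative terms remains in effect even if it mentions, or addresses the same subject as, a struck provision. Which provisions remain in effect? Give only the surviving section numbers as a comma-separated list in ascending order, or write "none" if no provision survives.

Article 3 is struck. Article 7 operates only by reference to Article 3, so it falls with Article 3. Article 5 declares Article 3 and Article 7 mutually dependent; since one of them has fallen, all of them are of no effect. The remainder continues in force under Article 5. The provisions still in force are Article 1, Article 2, Article 4, Article 5, and Article 6.

1, 2, 4, 5, 6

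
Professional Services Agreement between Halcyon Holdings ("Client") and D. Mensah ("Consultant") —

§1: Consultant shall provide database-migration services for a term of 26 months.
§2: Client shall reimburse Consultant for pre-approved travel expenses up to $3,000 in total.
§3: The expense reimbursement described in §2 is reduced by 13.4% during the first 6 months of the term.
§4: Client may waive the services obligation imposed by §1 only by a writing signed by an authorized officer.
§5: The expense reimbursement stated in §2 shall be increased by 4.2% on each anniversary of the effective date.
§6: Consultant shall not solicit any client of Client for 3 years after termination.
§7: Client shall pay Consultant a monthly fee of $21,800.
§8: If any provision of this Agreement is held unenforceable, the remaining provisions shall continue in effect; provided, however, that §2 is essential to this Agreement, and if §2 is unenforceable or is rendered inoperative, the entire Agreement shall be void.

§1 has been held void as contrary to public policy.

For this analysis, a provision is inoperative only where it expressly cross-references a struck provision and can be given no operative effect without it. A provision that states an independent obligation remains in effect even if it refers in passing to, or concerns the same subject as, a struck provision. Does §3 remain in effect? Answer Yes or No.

§1 is struck. §4 has no operative effect of its own apart from §1 and is therefore inoperative. §8 makes §2 an essential term, but §2 is unaffected, so the severability proviso in §8 preserves the remaining provisions. The provisions still in force are §2, §3, §5, §6, §7, and §8. §3 is among the surviving provisions, so the answer is yes.

Yes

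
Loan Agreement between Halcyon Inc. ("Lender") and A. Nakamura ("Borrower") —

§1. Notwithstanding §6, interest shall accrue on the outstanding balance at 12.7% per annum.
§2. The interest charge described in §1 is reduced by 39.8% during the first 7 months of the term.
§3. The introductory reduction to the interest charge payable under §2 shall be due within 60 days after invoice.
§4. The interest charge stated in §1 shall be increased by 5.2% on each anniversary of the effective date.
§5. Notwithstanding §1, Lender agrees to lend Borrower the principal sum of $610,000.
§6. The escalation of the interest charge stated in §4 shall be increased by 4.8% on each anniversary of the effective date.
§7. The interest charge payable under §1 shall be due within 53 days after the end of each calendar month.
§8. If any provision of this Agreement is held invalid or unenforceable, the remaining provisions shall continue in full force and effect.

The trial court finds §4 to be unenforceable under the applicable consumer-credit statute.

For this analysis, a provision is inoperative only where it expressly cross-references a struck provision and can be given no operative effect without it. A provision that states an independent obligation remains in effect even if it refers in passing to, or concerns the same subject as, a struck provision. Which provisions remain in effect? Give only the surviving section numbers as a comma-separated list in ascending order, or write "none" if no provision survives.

1, 2, 3, 5, 7, 8

§4 is struck. The whole of §6 is the escalation of the escalation of the interest charge, defined by reference to §4, so §6 cannot stand once §4 is removed. §1 mentions §6 but its own obligation stands independently of §6, so §1 is not affected. Under the severability clause in §8, the remaining provisions continue in force. §1, §2, §3, §5, §7, and §8 remain in effect.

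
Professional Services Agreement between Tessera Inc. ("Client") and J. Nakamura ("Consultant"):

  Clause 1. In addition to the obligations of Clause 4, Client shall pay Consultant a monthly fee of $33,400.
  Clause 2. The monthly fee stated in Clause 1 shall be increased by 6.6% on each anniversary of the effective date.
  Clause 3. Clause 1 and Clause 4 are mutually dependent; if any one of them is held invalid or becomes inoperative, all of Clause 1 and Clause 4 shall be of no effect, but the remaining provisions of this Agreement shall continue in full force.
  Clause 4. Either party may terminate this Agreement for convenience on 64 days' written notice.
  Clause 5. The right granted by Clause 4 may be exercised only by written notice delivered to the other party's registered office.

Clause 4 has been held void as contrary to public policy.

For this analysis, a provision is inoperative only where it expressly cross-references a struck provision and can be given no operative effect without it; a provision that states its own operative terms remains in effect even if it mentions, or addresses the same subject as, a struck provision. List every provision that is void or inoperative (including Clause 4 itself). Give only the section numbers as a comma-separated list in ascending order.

Clause 4 is struck. Clause 5 operates only by reference to Clause 4, so it falls with Clause 4. Clause 3 declares Clause 1 and Clause 4 mutually dependent; since one of them has fallen, all of them are of no effect. That brings down Clause 1 as well. Clause 2 in turn depends solely on a provision now struck and likewise falls. The remainder continues in force under Clause 3. Only Clause 3 remains in effect.

1, 2, 4, 5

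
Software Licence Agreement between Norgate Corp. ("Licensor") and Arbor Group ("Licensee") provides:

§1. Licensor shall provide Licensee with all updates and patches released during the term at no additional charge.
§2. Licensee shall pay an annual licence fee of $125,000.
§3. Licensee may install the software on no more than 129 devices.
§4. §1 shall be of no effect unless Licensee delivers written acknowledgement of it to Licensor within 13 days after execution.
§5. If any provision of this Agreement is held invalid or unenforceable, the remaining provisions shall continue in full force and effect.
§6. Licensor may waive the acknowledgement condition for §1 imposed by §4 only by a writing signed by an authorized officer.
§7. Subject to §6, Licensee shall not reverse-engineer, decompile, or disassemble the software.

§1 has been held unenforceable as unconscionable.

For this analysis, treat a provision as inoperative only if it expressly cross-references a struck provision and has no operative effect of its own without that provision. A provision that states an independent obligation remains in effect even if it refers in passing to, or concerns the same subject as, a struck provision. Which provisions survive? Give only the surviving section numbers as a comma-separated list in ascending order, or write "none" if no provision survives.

§1 is struck. §4 has no operative effect of its own apart from §1 and is therefore inoperative. The only function of §6 is the waiver condition for §4, so it cannot stand once §4 is removed. §7 mentions §6 but its own obligation stands independently of §6, so §7 is not affected. Under the severability clause in §5, the remaining provisions continue in force. §2, §3, §5, and §7 remain in effect.

2, 3, 5, 7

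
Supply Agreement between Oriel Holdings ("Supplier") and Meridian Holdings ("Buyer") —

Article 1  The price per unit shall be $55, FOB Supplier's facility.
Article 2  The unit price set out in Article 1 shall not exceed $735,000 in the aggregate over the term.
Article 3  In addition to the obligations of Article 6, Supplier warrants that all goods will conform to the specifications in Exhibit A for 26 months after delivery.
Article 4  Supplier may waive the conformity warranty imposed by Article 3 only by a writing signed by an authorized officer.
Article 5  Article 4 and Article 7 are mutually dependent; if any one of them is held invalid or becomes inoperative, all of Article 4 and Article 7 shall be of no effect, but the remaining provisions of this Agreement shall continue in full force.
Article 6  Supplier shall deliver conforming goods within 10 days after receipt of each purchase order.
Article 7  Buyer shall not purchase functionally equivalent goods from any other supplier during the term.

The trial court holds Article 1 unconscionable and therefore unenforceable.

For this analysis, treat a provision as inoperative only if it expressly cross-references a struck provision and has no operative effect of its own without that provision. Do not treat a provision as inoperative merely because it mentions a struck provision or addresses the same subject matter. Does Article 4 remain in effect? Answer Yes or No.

Yes

Article 1 is struck. Article 2 does nothing except set the aggregate cap on the unit price by reference to Article 1; with Article 1 gone it has no independent effect and is inoperative. Article 5 ties Article 4 and Article 7 together, but none of those is affected here; the remaining provisions continue in force under Article 5. That leaves Article 3, Article 4, Article 5, Article 6, and Article 7 in effect. Article 4 is among the surviving provisions, so the answer is yes.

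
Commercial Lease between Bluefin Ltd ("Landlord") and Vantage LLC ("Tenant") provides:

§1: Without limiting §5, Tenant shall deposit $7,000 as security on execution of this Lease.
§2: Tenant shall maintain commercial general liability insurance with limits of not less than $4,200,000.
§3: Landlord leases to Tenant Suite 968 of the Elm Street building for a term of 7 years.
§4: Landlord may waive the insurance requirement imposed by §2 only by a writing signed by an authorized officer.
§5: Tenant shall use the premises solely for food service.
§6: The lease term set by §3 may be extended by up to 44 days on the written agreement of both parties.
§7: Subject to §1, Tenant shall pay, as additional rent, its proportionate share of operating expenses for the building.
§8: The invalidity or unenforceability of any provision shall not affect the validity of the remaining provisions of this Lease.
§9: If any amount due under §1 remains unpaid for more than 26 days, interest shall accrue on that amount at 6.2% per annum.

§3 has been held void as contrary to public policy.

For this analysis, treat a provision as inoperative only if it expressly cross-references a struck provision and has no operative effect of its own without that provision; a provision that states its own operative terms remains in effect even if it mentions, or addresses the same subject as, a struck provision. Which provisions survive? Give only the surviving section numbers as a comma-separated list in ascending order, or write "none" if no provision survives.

1, 2, 4, 5, 7, 8, 9

§3 is struck. §6 operates only by reference to §3, so it falls with §3. §8 is a severability clause and preserves every provision that can still be given independent effect. That leaves §1, §2, §4, §5, §7, §8, and §9 in effect.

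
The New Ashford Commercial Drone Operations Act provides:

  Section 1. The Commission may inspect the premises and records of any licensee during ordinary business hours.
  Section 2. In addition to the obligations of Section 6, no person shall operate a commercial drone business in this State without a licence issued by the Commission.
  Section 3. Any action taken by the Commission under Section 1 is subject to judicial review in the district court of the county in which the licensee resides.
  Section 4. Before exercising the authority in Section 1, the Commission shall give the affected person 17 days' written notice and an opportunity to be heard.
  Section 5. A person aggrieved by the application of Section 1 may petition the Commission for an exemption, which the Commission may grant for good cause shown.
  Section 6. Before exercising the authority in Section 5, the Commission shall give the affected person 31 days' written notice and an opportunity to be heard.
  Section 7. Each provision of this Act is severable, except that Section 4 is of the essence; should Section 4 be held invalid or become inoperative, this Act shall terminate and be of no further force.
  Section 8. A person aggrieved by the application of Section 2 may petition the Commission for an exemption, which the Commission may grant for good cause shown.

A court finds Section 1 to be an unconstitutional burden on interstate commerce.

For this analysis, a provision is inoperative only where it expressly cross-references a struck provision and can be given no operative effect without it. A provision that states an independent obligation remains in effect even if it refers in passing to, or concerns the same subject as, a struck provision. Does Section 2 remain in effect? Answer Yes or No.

No

Section 1 is struck. The only function of Section 3 is the judicial-review right for Section 1, so it cannot stand once Section 1 is removed. Section 4 has no operative effect of its own apart from Section 1 and is therefore inoperative. Section 5 operates only by reference to Section 1, so it falls with Section 1. The only function of Section 6 is the notice-and-hearing requirement for Section 5, so it cannot stand once Section 5 is removed. Section 7 makes Section 4 an essential term, and Section 4 has been rendered inoperative by the cascade; under Section 7, the entire Act is therefore void. No provision of the Act survives. Section 2 is among the inoperative provisions, so the answer is no.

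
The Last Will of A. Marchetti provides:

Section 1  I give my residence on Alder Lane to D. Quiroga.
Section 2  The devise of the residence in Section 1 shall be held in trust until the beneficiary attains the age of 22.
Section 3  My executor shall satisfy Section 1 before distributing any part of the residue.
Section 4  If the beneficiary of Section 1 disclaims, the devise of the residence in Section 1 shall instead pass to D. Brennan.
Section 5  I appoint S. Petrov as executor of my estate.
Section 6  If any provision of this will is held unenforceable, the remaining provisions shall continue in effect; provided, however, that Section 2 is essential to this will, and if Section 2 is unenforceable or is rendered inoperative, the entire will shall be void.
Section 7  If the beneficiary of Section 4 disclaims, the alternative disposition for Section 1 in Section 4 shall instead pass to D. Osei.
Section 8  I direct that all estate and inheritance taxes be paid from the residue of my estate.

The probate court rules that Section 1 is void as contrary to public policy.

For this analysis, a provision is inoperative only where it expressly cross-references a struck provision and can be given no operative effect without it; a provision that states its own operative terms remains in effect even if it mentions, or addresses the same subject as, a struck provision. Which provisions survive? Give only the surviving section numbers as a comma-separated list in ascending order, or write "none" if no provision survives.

none

Section 1 is struck. Section 2 merely fixes the trust for Section 1; with Section 1 gone it has nothing to operate on and falls away. Section 3 operates only by reference to Section 1, so it falls with Section 1. Section 4 operates only by reference to Section 1, so it falls with Section 1. Section 7 operates only by reference to Section 4, so it falls with Section 4. Section 6 makes Section 2 an essential term, and Section 2 has been rendered inoperative by the cascade; under Section 6, the entire will is therefore void. No provision of the will survives.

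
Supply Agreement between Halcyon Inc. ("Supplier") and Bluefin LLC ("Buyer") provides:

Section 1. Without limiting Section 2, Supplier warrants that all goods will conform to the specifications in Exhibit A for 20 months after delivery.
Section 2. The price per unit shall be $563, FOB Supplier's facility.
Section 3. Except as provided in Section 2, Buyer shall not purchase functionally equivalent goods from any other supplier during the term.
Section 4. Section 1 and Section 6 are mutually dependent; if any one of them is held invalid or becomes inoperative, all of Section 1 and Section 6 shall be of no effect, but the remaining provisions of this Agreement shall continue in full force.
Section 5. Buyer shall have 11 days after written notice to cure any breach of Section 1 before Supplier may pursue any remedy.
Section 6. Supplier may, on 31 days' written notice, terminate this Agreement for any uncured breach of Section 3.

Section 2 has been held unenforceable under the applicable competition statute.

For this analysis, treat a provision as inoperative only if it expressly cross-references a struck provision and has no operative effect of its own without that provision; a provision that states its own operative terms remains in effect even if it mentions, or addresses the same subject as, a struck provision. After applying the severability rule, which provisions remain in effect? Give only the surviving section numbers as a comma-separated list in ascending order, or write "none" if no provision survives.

Section 2 is struck. Section 1 mentions Section 2 but its own obligation stands independently of Section 2, so Section 1 is not affected. Section 3 mentions Section 2 but its own obligation stands independently of Section 2, so Section 3 is not affected. No other provision's operative terms depend on Section 2. Section 4 ties Section 1 and Section 6 together, but none of those is affected here; the remaining provisions continue in force under Section 4. The provisions still in force are Section 1, Section 3, Section 4, Section 5, and Section 6.

1, 3, 4, 5, 6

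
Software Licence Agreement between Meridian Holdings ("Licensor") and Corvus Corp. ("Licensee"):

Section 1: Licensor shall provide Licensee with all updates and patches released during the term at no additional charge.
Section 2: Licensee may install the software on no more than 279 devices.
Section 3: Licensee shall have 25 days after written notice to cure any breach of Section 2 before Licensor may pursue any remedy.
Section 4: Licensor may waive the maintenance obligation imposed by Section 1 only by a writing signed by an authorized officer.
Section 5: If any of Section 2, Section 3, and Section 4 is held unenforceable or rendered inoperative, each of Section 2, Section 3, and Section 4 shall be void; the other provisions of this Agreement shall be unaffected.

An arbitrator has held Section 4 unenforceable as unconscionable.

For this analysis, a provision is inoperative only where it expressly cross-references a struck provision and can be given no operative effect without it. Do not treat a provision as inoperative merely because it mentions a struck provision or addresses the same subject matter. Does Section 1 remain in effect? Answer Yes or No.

Section 4 is struck. No other provision's operative terms depend on Section 4. Section 5 declares Section 2, Section 3, and Section 4 mutually dependent; since one of them has fallen, all of them are of no effect. That brings down Section 2 and Section 3 as well. The remainder continues in force under Section 5. Section 1 and Section 5 remain in effect. Section 1 is among the surviving provisions, so the answer is yes.

Yes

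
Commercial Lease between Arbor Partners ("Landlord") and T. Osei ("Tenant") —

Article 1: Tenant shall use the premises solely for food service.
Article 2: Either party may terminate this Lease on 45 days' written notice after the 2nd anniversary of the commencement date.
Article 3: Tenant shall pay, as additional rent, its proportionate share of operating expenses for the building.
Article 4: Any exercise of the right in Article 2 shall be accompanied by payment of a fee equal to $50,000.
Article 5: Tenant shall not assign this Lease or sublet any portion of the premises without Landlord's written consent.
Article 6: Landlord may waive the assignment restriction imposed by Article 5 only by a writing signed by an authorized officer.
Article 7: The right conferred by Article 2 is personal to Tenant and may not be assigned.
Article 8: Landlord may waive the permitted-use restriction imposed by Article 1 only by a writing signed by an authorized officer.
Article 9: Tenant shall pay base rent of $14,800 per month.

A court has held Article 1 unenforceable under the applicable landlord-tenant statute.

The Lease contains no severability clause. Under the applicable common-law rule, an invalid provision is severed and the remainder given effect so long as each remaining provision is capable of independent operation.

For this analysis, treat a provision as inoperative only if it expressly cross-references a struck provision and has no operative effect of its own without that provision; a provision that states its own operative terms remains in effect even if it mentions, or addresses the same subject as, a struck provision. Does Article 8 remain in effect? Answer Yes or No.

No

Article 1 is struck. Article 8 has no operative effect of its own apart from Article 1 and is therefore inoperative. Under the stated default rule, only provisions that cannot operate independently fall away; the rest are enforced. The provisions still in force are Article 2, Article 3, Article 4, Article 5, Article 6, Article 7, and Article 9. Article 8 is among the inoperative provisions, so the answer is no.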